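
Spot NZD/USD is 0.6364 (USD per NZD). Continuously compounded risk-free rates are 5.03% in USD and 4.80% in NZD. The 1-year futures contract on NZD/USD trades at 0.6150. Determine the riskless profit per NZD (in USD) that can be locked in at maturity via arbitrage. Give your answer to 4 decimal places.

Fair futures: F* = S·e^(carry·T), with carry = (r_USD − r_NZD) = 0.0503 − 0.0480 = 0.0023
F* = 0.6364 · e^(0.0023 × 1) = 0.6364 · e^0.002300 = 0.6364 × 1.002303 = 0.6379
Market 0.6150 < fair 0.6379: forward underpriced → reverse cash-and-carry (short spot, go long the forward).
At maturity, profit = |F_mkt − F*| = |0.6150 − 0.6379| = 0.0229 per NZD (in USD)

0.0229 per NZD (in USD)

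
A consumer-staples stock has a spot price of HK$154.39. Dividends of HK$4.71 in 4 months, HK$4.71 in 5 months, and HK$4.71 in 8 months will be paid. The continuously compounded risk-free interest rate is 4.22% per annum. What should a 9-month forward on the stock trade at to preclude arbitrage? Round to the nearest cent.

HK$145.06

PV(dividends) I = 4.71·e^(−0.0422·4/12) + 4.71·e^(−0.0422·5/12) + 4.71·e^(−0.0422·8/12)
I = 4.6442 + 4.6279 + 4.5793 = 13.8514
F = (S − I)·e^(rT) = (154.39 − 13.8514) · e^(0.0422·9/12)
= 140.5386 · e^0.031650 = 140.5386 × 1.032156 = HK$145.06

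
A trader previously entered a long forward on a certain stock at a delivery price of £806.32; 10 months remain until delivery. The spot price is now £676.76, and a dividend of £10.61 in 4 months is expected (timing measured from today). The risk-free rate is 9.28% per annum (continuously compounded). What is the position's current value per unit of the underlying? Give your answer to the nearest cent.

-£79.84

PV(remaining dividends) I = 10.61·e^(−0.0928·4/12) = 10.2868
Current forward F = (S − I)·e^(rT) = (676.76 − 10.2868)·e^(0.0928·10/12) = 666.4732 × 1.080402 = 720.0590
Value (long) = (F − K)·e^(−rT) = (720.0590 − 806.32) × 0.925581 = -79.8415
Value = -£79.84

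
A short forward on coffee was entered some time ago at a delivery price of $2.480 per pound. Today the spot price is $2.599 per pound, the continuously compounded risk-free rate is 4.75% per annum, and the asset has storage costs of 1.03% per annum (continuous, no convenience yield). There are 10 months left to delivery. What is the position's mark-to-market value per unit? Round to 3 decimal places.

-$0.238 per pound

Current fair forward for the remaining 10 months: F = S·e^((r + u)·T), (r + u) = 0.0475 + 0.0103 = 0.0578
F = 2.599 · e^(0.0578 × 10/12) = 2.599 × 1.049346 = 2.7273
Value of long forward = (F − K)·e^(−rT) = (2.7273 − 2.480) · e^(−0.0475·10/12)
= 0.2473 × 0.961190 = 0.238
Short position value = −(long value) = -$0.238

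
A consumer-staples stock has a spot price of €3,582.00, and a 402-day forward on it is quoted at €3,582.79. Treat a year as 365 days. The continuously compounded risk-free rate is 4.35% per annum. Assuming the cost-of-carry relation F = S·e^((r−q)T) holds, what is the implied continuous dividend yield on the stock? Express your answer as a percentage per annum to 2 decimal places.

From F = S·e^((r−q)T): (r − q) = ln(F/S)/T
ln(3582.79/3582.00) = ln(1.000221) = 0.000221
(r − q) = 0.000221 / (402/365) = 0.000201
q = r − ln(F/S)/T = 0.0435 − 0.000201 = 0.043299
q = 4.33%

4.33%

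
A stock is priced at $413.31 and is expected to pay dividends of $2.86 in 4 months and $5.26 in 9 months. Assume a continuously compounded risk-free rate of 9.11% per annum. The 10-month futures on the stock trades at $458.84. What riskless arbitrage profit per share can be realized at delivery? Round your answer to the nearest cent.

PV(dividends) I = 2.86·e^(−0.0911·4/12) + 5.26·e^(−0.0911·9/12) = 7.6871
Fair futures F* = (S − I)·e^(rT) = (413.31 − 7.6871)·e^0.075917 = 405.6229 × 1.078873 = 437.6156
Market $458.84 > fair 437.6156: forward overpriced → cash-and-carry (borrow at r, buy the stock and collect the dividends, short the forward).
Profit at T = |F_mkt − F*| = |458.84 − 437.6156| = $21.22 per share

$21.22 per share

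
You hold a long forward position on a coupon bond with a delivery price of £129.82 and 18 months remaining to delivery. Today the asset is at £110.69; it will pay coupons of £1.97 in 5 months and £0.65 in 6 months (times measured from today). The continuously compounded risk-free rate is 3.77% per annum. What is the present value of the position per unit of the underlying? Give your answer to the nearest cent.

-£14.57

PV(remaining coupons) I = 1.97·e^(−0.0377·5/12) + 0.65·e^(−0.0377·6/12) = 2.5772
Current forward F = (S − I)·e^(rT) = (110.69 − 2.5772)·e^(0.0377·18/12) = 108.1128 × 1.058180 = 114.4028
Value (long) = (F − K)·e^(−rT) = (114.4028 − 129.82) × 0.945019 = -14.5695
Value = -£14.57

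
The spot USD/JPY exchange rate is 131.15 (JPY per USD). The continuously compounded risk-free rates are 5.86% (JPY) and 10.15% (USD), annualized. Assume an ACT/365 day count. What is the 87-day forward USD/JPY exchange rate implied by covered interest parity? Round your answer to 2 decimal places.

129.82

F = S·e^((r_JPY − r_USD)T) = 131.15 · e^((0.0586 − 0.1015) × 87/365)
= 131.15 · e^-0.010225 = 131.15 × 0.989827
F = 129.82 JPY per USD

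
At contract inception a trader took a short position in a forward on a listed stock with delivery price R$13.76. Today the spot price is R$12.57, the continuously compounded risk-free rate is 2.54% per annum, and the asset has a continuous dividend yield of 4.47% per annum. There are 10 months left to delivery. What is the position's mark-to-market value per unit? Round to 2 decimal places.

R$1.36

Current fair forward for the remaining 10 months: F = S·e^((r − q)·T), (r − q) = 0.0254 − 0.0447 = -0.0193
F = 12.57 · e^(-0.0193 × 10/12) = 12.57 × 0.984045 = 12.3694
Value of long forward = (F − K)·e^(−rT) = (12.3694 − 13.76) · e^(−0.0254·10/12)
= -1.3906 × 0.979056 = -1.36
Short position value = −(long value) = R$1.36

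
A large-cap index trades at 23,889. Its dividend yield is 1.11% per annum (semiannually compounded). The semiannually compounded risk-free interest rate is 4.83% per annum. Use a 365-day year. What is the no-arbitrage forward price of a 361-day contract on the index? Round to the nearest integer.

24,771

F = S · (1+r/2)^(2T) / (1+q/2)^(2T)
= 23889 × 1.048335 / 1.011008 = 23889 × 1.036921
F = 24,771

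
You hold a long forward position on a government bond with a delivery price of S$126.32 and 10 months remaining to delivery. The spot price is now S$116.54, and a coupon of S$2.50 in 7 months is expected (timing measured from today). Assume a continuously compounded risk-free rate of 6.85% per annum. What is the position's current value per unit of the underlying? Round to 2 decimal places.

PV(remaining coupons) I = 2.50·e^(−0.0685·7/12) = 2.4021
Current forward F = (S − I)·e^(rT) = (116.54 − 2.4021)·e^(0.0685·10/12) = 114.1379 × 1.058744 = 120.8428
Value (long) = (F − K)·e^(−rT) = (120.8428 − 126.32) × 0.944515 = -5.1733
Value = -S$5.17

-S$5.17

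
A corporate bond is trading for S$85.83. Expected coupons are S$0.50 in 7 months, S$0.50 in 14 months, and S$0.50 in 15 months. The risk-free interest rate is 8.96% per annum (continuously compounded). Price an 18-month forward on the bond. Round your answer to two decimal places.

S$96.61

PV(coupons) I = 0.50·e^(−0.0896·7/12) + 0.50·e^(−0.0896·14/12) + 0.50·e^(−0.0896·15/12)
I = 0.4745 + 0.4504 + 0.4470 = 1.3719
F = (S − I)·e^(rT) = (85.83 − 1.3719) · e^(0.0896·18/12)
= 84.4581 · e^0.134400 = 84.4581 × 1.143850 = S$96.61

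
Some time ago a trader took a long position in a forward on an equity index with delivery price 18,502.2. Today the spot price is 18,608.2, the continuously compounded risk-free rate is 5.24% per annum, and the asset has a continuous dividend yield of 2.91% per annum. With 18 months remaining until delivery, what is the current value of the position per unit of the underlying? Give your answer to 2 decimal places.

709.81

Current fair forward for the remaining 18 months: F = S·e^((r − q)·T), (r − q) = 0.0524 − 0.0291 = 0.0233
F = 18608.2 · e^(0.0233 × 18/12) = 18608.2 × 1.03556793 = 19270.0552
Value of long forward = (F − K)·e^(−rT) = (19270.0552 − 18502.2) · e^(−0.0524·18/12)
= 767.8552 × 0.92440961 = 709.81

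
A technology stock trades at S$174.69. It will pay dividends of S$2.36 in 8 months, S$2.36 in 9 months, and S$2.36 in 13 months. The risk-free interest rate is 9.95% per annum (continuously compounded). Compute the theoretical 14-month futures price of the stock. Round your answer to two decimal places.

S$188.87

PV(dividends) I = 2.36·e^(−0.0995·8/12) + 2.36·e^(−0.0995·9/12) + 2.36·e^(−0.0995·13/12)
I = 2.2085 + 2.1903 + 2.1188 = 6.5176
F = (S − I)·e^(rT) = (174.69 − 6.5176) · e^(0.0995·14/12)
= 168.1724 · e^0.116083 = 168.1724 × 1.123089 = S$188.87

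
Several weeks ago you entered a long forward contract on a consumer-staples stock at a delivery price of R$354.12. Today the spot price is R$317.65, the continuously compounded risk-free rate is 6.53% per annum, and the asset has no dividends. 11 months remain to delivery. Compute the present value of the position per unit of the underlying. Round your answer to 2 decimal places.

-R$15.89

Current fair forward for the remaining 11 months: F = S·e^(r·T), r = 0.0653
F = 317.65 · e^(0.0653 × 11/12) = 317.65 × 1.061686 = 337.2446
Value of long forward = (F − K)·e^(−rT) = (337.2446 − 354.12) · e^(−0.0653·11/12)
= -16.8754 × 0.941898 = -15.89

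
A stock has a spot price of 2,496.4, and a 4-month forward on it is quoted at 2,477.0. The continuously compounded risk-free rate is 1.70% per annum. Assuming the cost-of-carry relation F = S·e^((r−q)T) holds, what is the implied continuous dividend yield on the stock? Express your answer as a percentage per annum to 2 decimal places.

4.04%

From F = S·e^((r−q)T): (r − q) = ln(F/S)/T
ln(2477.0/2496.4) = ln(0.992229) = -0.007801
(r − q) = -0.007801 / (4/12) = -0.023403
q = r − ln(F/S)/T = 0.0170 + 0.023403 = 0.040403
q = 4.04%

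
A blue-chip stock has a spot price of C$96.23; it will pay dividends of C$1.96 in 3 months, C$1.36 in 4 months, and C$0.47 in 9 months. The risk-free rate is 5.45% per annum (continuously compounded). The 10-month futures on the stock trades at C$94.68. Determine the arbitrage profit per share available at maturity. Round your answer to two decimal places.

C$2.13 per share

PV(dividends) I = 1.96·e^(−0.0545·3/12) + 1.36·e^(−0.0545·4/12) + 0.47·e^(−0.0545·9/12) = 3.7202
Fair futures F* = (S − I)·e^(rT) = (96.23 − 3.7202)·e^0.045417 = 92.5098 × 1.046464 = 96.8082
Market C$94.68 < fair 96.8082: forward underpriced → reverse cash-and-carry (short the stock, invest proceeds at r, pay the dividends, go long the forward).
Profit at T = |F_mkt − F*| = |94.68 − 96.8082| = C$2.13 per share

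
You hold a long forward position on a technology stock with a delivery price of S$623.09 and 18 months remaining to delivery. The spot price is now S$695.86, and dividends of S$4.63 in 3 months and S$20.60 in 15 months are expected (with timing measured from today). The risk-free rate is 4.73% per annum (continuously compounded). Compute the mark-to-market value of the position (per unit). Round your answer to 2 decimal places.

S$91.45

PV(remaining dividends) I = 4.63·e^(−0.0473·3/12) + 20.60·e^(−0.0473·15/12) = 23.9929
Current forward F = (S − I)·e^(rT) = (695.86 − 23.9929)·e^(0.0473·18/12) = 671.8671 × 1.073528 = 721.2681
Value (long) = (F − K)·e^(−rT) = (721.2681 − 623.09) × 0.931508 = 91.4537
Value = S$91.45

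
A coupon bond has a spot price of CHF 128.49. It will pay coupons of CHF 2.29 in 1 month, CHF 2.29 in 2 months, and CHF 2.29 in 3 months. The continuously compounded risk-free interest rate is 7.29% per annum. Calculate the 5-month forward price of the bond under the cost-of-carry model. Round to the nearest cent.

PV(coupons) I = 2.29·e^(−0.0729·1/12) + 2.29·e^(−0.0729·2/12) + 2.29·e^(−0.0729·3/12)
I = 2.2761 + 2.2623 + 2.2486 = 6.7870
F = (S − I)·e^(rT) = (128.49 − 6.7870) · e^(0.0729·5/12)
= 121.7030 · e^0.030375 = 121.7030 × 1.030841 = CHF 125.46

CHF 125.46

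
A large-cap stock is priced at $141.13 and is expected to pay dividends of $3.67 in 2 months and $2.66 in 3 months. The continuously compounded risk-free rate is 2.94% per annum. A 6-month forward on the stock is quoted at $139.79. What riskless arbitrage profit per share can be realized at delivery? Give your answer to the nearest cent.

PV(dividends) I = 3.67·e^(−0.0294·2/12) + 2.66·e^(−0.0294·3/12) = 6.2926
Fair forward F* = (S − I)·e^(rT) = (141.13 − 6.2926)·e^0.014700 = 134.8374 × 1.014809 = 136.8342
Market $139.79 > fair 136.8342: forward overpriced → cash-and-carry (borrow at r, buy the stock and collect the dividends, short the forward).
Profit at T = |F_mkt − F*| = |139.79 − 136.8342| = $2.96 per share

$2.96 per share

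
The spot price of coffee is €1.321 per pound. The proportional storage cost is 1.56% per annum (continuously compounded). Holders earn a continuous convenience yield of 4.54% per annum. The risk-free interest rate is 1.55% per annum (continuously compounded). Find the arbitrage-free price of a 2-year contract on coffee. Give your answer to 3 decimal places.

€1.284 per pound

Net carry = r + u − y = 0.0155 + 0.0156 − 0.0454 = -0.0143
F = S·e^((r+u−y)T) = 1.321 · e^(-0.0143 × 2) = 1.321 · e^-0.028600
= 1.321 × 0.971805 = €1.284 per pound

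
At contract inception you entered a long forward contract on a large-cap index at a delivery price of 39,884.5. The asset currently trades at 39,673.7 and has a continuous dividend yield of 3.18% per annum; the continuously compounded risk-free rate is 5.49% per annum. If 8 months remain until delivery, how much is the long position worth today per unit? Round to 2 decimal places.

390.35

Current fair forward for the remaining 8 months: F = S·e^((r − q)·T), (r − q) = 0.0549 − 0.0318 = 0.0231
F = 39673.7 · e^(0.0231 × 8/12) = 39673.7 × 1.01551919 = 40289.4037
Value of long forward = (F − K)·e^(−rT) = (40289.4037 − 39884.5) · e^(−0.0549·8/12)
= 404.9037 × 0.96406168 = 390.35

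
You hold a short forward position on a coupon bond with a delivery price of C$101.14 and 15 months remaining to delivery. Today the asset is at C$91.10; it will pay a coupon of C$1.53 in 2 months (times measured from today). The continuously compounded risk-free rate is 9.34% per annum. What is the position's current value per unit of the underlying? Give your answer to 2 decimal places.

PV(remaining coupons) I = 1.53·e^(−0.0934·2/12) = 1.5064
Current forward F = (S − I)·e^(rT) = (91.10 − 1.5064)·e^(0.0934·15/12) = 89.5936 × 1.123838 = 100.6887
Value (long) = (F − K)·e^(−rT) = (100.6887 − 101.14) × 0.889808 = -0.4016
Short position value = −(long value) = C$0.40

C$0.40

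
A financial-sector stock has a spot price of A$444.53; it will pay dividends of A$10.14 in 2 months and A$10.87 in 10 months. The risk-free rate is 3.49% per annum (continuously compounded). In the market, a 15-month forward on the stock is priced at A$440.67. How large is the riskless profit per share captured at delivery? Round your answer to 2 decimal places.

PV(dividends) I = 10.14·e^(−0.0349·2/12) + 10.87·e^(−0.0349·10/12) = 20.6396
Fair forward F* = (S − I)·e^(rT) = (444.53 − 20.6396)·e^0.043625 = 423.8904 × 1.044591 = 442.7921
Market A$440.67 < fair 442.7921: forward underpriced → reverse cash-and-carry (short the stock, invest proceeds at r, pay the dividends, go long the forward).
Profit at T = |F_mkt − F*| = |440.67 − 442.7921| = A$2.12 per share

A$2.12 per share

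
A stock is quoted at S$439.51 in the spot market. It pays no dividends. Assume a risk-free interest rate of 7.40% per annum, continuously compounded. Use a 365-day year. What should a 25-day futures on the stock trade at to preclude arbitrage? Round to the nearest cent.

S$441.74

F = S·e^(rT) = 439.51 · e^(0.0740 × 25/365)
= 439.51 · e^0.005068 = 439.51 × 1.005081
F = S$441.74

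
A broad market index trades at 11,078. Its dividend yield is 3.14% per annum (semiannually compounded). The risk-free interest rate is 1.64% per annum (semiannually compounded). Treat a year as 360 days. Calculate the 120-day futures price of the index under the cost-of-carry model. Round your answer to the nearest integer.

11,023

F = S · (1+r/2)^(2T) / (1+q/2)^(2T)
= 11078 × 1.005459 / 1.010439 = 11078 × 0.995071
F = 11,023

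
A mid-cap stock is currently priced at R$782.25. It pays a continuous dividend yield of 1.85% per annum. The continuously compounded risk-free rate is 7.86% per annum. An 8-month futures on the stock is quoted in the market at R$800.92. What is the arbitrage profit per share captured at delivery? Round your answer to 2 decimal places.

R$13.31 per share

Fair futures: F* = S·e^(carry·T), with carry = (r − q) = 0.0786 − 0.0185 = 0.0601
F* = 782.25 · e^(0.0601 × 8/12) = 782.25 · e^0.040067 = 782.25 × 1.040881 = R$814.2292
Market R$800.92 < fair R$814.2292: forward underpriced → reverse cash-and-carry (short spot, go long the forward).
At maturity, profit = |F_mkt − F*| = |800.92 − 814.2292| = R$13.31 per share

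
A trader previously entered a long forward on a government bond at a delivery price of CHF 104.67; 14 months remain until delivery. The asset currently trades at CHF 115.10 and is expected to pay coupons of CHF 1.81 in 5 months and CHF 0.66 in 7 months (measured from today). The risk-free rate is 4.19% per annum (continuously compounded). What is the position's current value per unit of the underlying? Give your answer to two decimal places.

CHF 13.00

PV(remaining coupons) I = 1.81·e^(−0.0419·5/12) + 0.66·e^(−0.0419·7/12) = 2.4227
Current forward F = (S − I)·e^(rT) = (115.10 − 2.4227)·e^(0.0419·14/12) = 112.6773 × 1.050098 = 118.3222
Value (long) = (F − K)·e^(−rT) = (118.3222 − 104.67) × 0.952292 = 13.0009
Value = CHF 13.00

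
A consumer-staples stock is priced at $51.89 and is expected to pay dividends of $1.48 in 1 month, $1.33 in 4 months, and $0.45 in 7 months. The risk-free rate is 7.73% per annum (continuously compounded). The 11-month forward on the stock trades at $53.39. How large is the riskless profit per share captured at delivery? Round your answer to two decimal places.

PV(dividends) I = 1.48·e^(−0.0773·1/12) + 1.33·e^(−0.0773·4/12) + 0.45·e^(−0.0773·7/12) = 3.1968
Fair forward F* = (S − I)·e^(rT) = (51.89 − 3.1968)·e^0.070858 = 48.6932 × 1.073429 = 52.2687
Market $53.39 > fair 52.2687: forward overpriced → cash-and-carry (borrow at r, buy the stock and collect the dividends, short the forward).
Profit at T = |F_mkt − F*| = |53.39 − 52.2687| = $1.12 per share

$1.12 per share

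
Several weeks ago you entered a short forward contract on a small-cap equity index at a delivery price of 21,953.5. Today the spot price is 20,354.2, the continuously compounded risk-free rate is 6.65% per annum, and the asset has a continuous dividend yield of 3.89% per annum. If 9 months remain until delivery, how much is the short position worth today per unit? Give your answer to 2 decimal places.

1116.48

Current fair forward for the remaining 9 months: F = S·e^((r − q)·T), (r − q) = 0.0665 − 0.0389 = 0.0276
F = 20354.2 · e^(0.0276 × 9/12) = 20354.2 × 1.02091573 = 20779.9230
Value of long forward = (F − K)·e^(−rT) = (20779.9230 − 21953.5) · e^(−0.0665·9/12)
= -1173.5770 × 0.95134834 = -1116.48
Short position value = −(long value) = 1116.48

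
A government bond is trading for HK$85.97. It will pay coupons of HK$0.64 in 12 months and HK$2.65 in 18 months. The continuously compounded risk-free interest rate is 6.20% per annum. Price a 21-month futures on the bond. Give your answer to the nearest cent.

PV(coupons) I = 0.64·e^(−0.0620·12/12) + 2.65·e^(−0.0620·18/12)
I = 0.6015 + 2.4147 = 3.0162
F = (S − I)·e^(rT) = (85.97 − 3.0162) · e^(0.0620·21/12)
= 82.9538 · e^0.108500 = 82.9538 × 1.114605 = HK$92.46

HK$92.46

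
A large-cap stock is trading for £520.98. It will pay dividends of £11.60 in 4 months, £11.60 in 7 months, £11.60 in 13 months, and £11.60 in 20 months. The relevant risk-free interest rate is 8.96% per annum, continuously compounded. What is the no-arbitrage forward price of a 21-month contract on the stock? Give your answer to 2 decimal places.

£559.37

PV(dividends) I = 11.60·e^(−0.0896·4/12) + 11.60·e^(−0.0896·7/12) + 11.60·e^(−0.0896·13/12) + 11.60·e^(−0.0896·20/12)
I = 11.2587 + 11.0093 + 10.5269 + 9.9909 = 42.7858
F = (S − I)·e^(rT) = (520.98 − 42.7858) · e^(0.0896·21/12)
= 478.1942 · e^0.156800 = 478.1942 × 1.169762 = £559.37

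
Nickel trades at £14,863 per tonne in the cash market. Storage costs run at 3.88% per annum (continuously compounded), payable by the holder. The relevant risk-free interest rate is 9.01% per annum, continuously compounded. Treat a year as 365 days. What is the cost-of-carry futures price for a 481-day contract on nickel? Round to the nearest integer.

£17,615 per tonne

Net carry = r + u − y = 0.0901 + 0.0388 − 0.0000 = 0.1289
F = S·e^((r+u−y)T) = 14863 · e^(0.1289 × 481/365) = 14863 · e^0.169865
= 14863 × 1.185145 = £17,615 per tonne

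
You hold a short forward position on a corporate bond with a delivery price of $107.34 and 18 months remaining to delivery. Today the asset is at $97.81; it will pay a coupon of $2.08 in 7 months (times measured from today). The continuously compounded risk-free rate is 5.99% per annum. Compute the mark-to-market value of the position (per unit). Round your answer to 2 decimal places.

$2.31

PV(remaining coupons) I = 2.08·e^(−0.0599·7/12) = 2.0086
Current forward F = (S − I)·e^(rT) = (97.81 − 2.0086)·e^(0.0599·18/12) = 95.8014 × 1.094010 = 104.8077
Value (long) = (F − K)·e^(−rT) = (104.8077 − 107.34) × 0.914068 = -2.3147
Short position value = −(long value) = $2.31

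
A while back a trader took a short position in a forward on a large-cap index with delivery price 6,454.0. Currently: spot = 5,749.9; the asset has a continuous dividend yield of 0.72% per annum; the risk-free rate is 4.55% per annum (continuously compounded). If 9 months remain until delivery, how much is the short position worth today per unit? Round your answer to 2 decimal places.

Current fair forward for the remaining 9 months: F = S·e^((r − q)·T), (r − q) = 0.0455 − 0.0072 = 0.0383
F = 5749.9 · e^(0.0383 × 9/12) = 5749.9 × 1.02914154 = 5917.4609
Value of long forward = (F − K)·e^(−rT) = (5917.4609 − 6454.0) · e^(−0.0455·9/12)
= -536.5391 × 0.96645069 = -518.54
Short position value = −(long value) = 518.54

518.54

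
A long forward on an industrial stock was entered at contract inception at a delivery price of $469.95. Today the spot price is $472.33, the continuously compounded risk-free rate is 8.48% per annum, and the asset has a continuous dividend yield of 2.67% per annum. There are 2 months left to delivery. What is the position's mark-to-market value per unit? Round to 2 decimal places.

Current fair forward for the remaining 2 months: F = S·e^((r − q)·T), (r − q) = 0.0848 − 0.0267 = 0.0581
F = 472.33 · e^(0.0581 × 2/12) = 472.33 × 1.009730 = 476.9258
Value of long forward = (F − K)·e^(−rT) = (476.9258 − 469.95) · e^(−0.0848·2/12)
= 6.9758 × 0.985966 = 6.88

$6.88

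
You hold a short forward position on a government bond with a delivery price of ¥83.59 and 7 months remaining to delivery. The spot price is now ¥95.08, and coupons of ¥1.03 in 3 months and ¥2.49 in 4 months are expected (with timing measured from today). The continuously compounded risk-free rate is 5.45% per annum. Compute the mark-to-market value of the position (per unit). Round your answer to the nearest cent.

PV(remaining coupons) I = 1.03·e^(−0.0545·3/12) + 2.49·e^(−0.0545·4/12) = 3.4612
Current forward F = (S − I)·e^(rT) = (95.08 − 3.4612)·e^(0.0545·7/12) = 91.6188 × 1.032302 = 94.5783
Value (long) = (F − K)·e^(−rT) = (94.5783 − 83.59) × 0.968708 = 10.6445
Short position value = −(long value) = -¥10.64

-¥10.64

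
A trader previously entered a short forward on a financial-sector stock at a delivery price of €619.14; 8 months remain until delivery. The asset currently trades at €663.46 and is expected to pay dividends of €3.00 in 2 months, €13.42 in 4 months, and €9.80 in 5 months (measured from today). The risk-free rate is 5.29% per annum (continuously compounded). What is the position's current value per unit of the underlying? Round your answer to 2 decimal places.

-€40.03

PV(remaining dividends) I = 3.00·e^(−0.0529·2/12) + 13.42·e^(−0.0529·4/12) + 9.80·e^(−0.0529·5/12) = 25.7455
Current forward F = (S − I)·e^(rT) = (663.46 − 25.7455)·e^(0.0529·8/12) = 637.7145 × 1.035896 = 660.6059
Value (long) = (F − K)·e^(−rT) = (660.6059 − 619.14) × 0.965348 = 40.0290
Short position value = −(long value) = -€40.03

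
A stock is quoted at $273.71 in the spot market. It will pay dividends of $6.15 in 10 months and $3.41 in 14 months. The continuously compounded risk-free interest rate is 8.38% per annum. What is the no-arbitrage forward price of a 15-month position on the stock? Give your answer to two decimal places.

PV(dividends) I = 6.15·e^(−0.0838·10/12) + 3.41·e^(−0.0838·14/12)
I = 5.7352 + 3.0924 = 8.8276
F = (S − I)·e^(rT) = (273.71 − 8.8276) · e^(0.0838·15/12)
= 264.8824 · e^0.104750 = 264.8824 × 1.110433 = $294.13

$294.13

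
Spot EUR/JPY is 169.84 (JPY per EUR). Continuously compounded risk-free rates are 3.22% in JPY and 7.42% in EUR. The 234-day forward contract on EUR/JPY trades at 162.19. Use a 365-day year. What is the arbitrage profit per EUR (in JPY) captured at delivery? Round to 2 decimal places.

Fair forward: F* = S·e^(carry·T), with carry = (r_JPY − r_EUR) = 0.0322 − 0.0742 = -0.0420
F* = 169.84 · e^(-0.0420 × 234/365) = 169.84 · e^-0.026926 = 169.84 × 0.973433 = 165.3279
Market 162.19 < fair 165.3279: forward underpriced → reverse cash-and-carry (short spot, go long the forward).
At maturity, profit = |F_mkt − F*| = |162.19 − 165.3279| = 3.14 per EUR (in JPY)

3.14 per EUR (in JPY)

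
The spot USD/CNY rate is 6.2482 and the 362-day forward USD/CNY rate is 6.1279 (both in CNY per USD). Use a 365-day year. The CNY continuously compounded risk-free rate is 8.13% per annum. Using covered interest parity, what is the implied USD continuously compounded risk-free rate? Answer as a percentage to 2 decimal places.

F = S·e^((r_CNY − r_USD)T) ⇒ r_USD = r_CNY − ln(F/S)/T
ln(6.1279/6.2482) = -0.019441; /(362/365) = -0.019602
r_USD = 0.0813 + 0.019602 = 0.100902
r_USD = 10.09%

10.09%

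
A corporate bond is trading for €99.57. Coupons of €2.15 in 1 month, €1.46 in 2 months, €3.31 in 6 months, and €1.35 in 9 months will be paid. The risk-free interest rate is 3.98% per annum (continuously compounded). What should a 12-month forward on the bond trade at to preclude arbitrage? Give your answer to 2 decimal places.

€95.13

PV(coupons) I = 2.15·e^(−0.0398·1/12) + 1.46·e^(−0.0398·2/12) + 3.31·e^(−0.0398·6/12) + 1.35·e^(−0.0398·9/12)
I = 2.1429 + 1.4503 + 3.2448 + 1.3103 = 8.1483
F = (S − I)·e^(rT) = (99.57 − 8.1483) · e^(0.0398·12/12)
= 91.4217 · e^0.039800 = 91.4217 × 1.040603 = €95.13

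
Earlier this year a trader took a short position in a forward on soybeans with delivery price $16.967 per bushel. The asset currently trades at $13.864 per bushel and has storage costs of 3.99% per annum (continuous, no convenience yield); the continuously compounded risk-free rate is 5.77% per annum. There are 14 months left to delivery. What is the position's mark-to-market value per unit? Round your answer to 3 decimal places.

$1.338 per bushel

Current fair forward for the remaining 14 months: F = S·e^((r + u)·T), (r + u) = 0.0577 + 0.0399 = 0.0976
F = 13.864 · e^(0.0976 × 14/12) = 13.864 × 1.120603 = 15.5360
Value of long forward = (F − K)·e^(−rT) = (15.5360 − 16.967) · e^(−0.0577·14/12)
= -1.4310 × 0.934899 = -1.338
Short position value = −(long value) = $1.338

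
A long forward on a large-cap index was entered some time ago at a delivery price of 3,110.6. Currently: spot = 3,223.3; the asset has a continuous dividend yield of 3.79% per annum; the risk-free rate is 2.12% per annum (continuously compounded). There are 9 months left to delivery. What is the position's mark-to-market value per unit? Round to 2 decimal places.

Current fair forward for the remaining 9 months: F = S·e^((r − q)·T), (r − q) = 0.0212 − 0.0379 = -0.0167
F = 3223.3 · e^(-0.0167 × 9/12) = 3223.3 × 0.98755311 = 3183.1799
Value of long forward = (F − K)·e^(−rT) = (3183.1799 − 3110.6) · e^(−0.0212·9/12)
= 72.5799 × 0.98422574 = 71.44

71.44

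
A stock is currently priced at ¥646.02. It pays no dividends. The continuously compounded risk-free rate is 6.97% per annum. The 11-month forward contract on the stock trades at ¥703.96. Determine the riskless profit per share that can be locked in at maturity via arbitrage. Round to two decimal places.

¥15.32 per share

Fair forward: F* = S·e^(carry·T), with carry = r = 0.0697
F* = 646.02 · e^(0.0697 × 11/12) = 646.02 · e^0.063892 = 646.02 × 1.065977 = ¥688.6425
Market ¥703.96 > fair ¥688.6425: forward overpriced → cash-and-carry (buy spot, short the forward).
At maturity, profit = |F_mkt − F*| = |703.96 − 688.6425| = ¥15.32 per share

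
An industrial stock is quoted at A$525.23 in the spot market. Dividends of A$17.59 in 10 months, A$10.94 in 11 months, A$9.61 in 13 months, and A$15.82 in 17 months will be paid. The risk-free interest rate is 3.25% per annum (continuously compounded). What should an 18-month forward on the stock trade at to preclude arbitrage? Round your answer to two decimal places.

A$496.74

PV(dividends) I = 17.59·e^(−0.0325·10/12) + 10.94·e^(−0.0325·11/12) + 9.61·e^(−0.0325·13/12) + 15.82·e^(−0.0325·17/12)
I = 17.1200 + 10.6189 + 9.2775 + 15.1081 = 52.1245
F = (S − I)·e^(rT) = (525.23 − 52.1245) · e^(0.0325·18/12)
= 473.1055 · e^0.048750 = 473.1055 × 1.049958 = A$496.74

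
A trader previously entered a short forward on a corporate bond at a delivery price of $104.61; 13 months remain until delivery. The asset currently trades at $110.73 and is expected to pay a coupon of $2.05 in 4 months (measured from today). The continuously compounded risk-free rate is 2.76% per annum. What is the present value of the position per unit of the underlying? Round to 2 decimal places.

-$7.17

PV(remaining coupons) I = 2.05·e^(−0.0276·4/12) = 2.0312
Current forward F = (S − I)·e^(rT) = (110.73 − 2.0312)·e^(0.0276·13/12) = 108.6988 × 1.030351 = 111.9979
Value (long) = (F − K)·e^(−rT) = (111.9979 − 104.61) × 0.970543 = 7.1703
Short position value = −(long value) = -$7.17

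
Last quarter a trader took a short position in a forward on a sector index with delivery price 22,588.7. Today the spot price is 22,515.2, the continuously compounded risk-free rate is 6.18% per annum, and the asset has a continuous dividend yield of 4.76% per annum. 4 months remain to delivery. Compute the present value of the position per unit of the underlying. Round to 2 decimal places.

Current fair forward for the remaining 4 months: F = S·e^((r − q)·T), (r − q) = 0.0618 − 0.0476 = 0.0142
F = 22515.2 · e^(0.0142 × 4/12) = 22515.2 × 1.00474455 = 22622.0245
Value of long forward = (F − K)·e^(−rT) = (22622.0245 − 22588.7) · e^(−0.0618·4/12)
= 33.3245 × 0.97961073 = 32.65
Short position value = −(long value) = -32.65

-32.65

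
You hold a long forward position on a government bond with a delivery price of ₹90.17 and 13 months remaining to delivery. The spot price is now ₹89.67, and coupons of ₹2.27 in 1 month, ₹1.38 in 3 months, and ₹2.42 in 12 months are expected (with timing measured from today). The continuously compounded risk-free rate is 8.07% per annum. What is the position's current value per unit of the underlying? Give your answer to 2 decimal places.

PV(remaining coupons) I = 2.27·e^(−0.0807·1/12) + 1.38·e^(−0.0807·3/12) + 2.42·e^(−0.0807·12/12) = 5.8396
Current forward F = (S − I)·e^(rT) = (89.67 − 5.8396)·e^(0.0807·13/12) = 83.8304 × 1.091360 = 91.4891
Value (long) = (F − K)·e^(−rT) = (91.4891 − 90.17) × 0.916288 = 1.2087
Value = ₹1.21

₹1.21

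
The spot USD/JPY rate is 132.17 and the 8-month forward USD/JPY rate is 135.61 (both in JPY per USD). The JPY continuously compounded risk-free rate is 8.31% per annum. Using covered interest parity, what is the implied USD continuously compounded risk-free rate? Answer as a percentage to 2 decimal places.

F = S·e^((r_JPY − r_USD)T) ⇒ r_USD = r_JPY − ln(F/S)/T
ln(135.61/132.17) = 0.025694; /(8/12) = 0.038541
r_USD = 0.0831 − 0.038541 = 0.044559
r_USD = 4.46%

4.46%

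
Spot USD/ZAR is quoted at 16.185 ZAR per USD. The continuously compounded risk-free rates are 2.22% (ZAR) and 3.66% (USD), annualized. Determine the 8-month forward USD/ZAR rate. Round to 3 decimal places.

16.030

F = S·e^((r_ZAR − r_USD)T) = 16.185 · e^((0.0222 − 0.0366) × 8/12)
= 16.185 · e^-0.009600 = 16.185 × 0.990446
F = 16.030 ZAR per USD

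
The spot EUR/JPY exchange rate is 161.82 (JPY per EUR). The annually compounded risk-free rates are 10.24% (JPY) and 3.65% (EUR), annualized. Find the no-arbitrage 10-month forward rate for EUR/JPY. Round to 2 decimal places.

By covered interest parity, F = S · (1+r_JPY)^T / (1+r_EUR)^T
= 161.82 × 1.084633 / 1.030325 = 161.82 × 1.052710
F = 170.35 JPY per EUR

170.35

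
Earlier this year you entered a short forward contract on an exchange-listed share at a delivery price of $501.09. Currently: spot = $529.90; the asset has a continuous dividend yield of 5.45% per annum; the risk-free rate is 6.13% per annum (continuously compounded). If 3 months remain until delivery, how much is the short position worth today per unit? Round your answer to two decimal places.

Current fair forward for the remaining 3 months: F = S·e^((r − q)·T), (r − q) = 0.0613 − 0.0545 = 0.0068
F = 529.90 · e^(0.0068 × 3/12) = 529.90 × 1.001701 = 530.8014
Value of long forward = (F − K)·e^(−rT) = (530.8014 − 501.09) · e^(−0.0613·3/12)
= 29.7114 × 0.984792 = 29.26
Short position value = −(long value) = -$29.26

-$29.26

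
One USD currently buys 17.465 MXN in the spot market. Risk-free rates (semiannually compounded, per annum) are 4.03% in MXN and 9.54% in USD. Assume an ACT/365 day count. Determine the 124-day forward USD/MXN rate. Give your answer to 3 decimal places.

By covered interest parity, F = S · (1+r_MXN/2)^(2T) / (1+r_USD/2)^(2T)
= 17.465 × 1.013647 / 1.032167 = 17.465 × 0.982057
F = 17.152 MXN per USD

17.152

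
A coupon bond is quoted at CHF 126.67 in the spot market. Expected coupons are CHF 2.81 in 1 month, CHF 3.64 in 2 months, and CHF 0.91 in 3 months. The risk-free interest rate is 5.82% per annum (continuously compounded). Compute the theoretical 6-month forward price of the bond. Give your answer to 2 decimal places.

PV(coupons) I = 2.81·e^(−0.0582·1/12) + 3.64·e^(−0.0582·2/12) + 0.91·e^(−0.0582·3/12)
I = 2.7964 + 3.6049 + 0.8969 = 7.2982
F = (S − I)·e^(rT) = (126.67 − 7.2982) · e^(0.0582·6/12)
= 119.3718 · e^0.029100 = 119.3718 × 1.029528 = CHF 122.90

CHF 122.90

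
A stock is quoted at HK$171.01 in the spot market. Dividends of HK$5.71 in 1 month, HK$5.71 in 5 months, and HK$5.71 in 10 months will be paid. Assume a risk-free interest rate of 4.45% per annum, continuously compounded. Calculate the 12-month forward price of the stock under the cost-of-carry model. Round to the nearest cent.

PV(dividends) I = 5.71·e^(−0.0445·1/12) + 5.71·e^(−0.0445·5/12) + 5.71·e^(−0.0445·10/12)
I = 5.6889 + 5.6051 + 5.5021 = 16.7961
F = (S − I)·e^(rT) = (171.01 − 16.7961) · e^(0.0445·12/12)
= 154.2139 · e^0.044500 = 154.2139 × 1.045505 = HK$161.23

HK$161.23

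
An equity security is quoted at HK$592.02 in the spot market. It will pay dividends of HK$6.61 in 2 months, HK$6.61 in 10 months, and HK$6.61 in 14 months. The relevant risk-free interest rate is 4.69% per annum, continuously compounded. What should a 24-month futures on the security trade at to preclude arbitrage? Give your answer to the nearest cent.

PV(dividends) I = 6.61·e^(−0.0469·2/12) + 6.61·e^(−0.0469·10/12) + 6.61·e^(−0.0469·14/12)
I = 6.5585 + 6.3566 + 6.2580 = 19.1731
F = (S − I)·e^(rT) = (592.02 − 19.1731) · e^(0.0469·24/12)
= 572.8469 · e^0.093800 = 572.8469 × 1.098340 = HK$629.18

HK$629.18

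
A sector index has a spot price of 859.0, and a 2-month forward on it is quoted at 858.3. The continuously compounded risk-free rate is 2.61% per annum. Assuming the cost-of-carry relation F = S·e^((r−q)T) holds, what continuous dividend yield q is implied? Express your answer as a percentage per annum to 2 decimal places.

3.10%

From F = S·e^((r−q)T): (r − q) = ln(F/S)/T
ln(858.3/859.0) = ln(0.999185) = -0.000815
(r − q) = -0.000815 / (2/12) = -0.004890
q = r − ln(F/S)/T = 0.0261 + 0.004890 = 0.030990
q = 3.10%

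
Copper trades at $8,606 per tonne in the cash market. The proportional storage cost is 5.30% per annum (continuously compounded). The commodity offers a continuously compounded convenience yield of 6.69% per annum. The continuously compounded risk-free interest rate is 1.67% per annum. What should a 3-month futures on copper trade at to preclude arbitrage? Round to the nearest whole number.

Net carry = r + u − y = 0.0167 + 0.0530 − 0.0669 = 0.0028
F = S·e^((r+u−y)T) = 8606 · e^(0.0028 × 3/12) = 8606 · e^0.000700
= 8606 × 1.000700 = $8,612 per tonne

$8,612 per tonne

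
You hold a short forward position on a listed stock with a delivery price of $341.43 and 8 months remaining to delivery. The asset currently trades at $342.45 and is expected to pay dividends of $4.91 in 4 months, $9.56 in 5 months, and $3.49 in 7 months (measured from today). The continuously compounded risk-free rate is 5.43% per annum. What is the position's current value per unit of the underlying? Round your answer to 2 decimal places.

$4.39

PV(remaining dividends) I = 4.91·e^(−0.0543·4/12) + 9.56·e^(−0.0543·5/12) + 3.49·e^(−0.0543·7/12) = 17.5492
Current forward F = (S − I)·e^(rT) = (342.45 − 17.5492)·e^(0.0543·8/12) = 324.9008 × 1.036863 = 336.8776
Value (long) = (F − K)·e^(−rT) = (336.8776 − 341.43) × 0.964447 = -4.3905
Short position value = −(long value) = $4.39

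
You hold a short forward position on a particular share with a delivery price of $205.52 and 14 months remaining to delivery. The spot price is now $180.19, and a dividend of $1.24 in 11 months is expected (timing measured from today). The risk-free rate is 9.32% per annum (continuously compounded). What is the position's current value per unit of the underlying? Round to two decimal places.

$5.29

PV(remaining dividends) I = 1.24·e^(−0.0932·11/12) = 1.1385
Current forward F = (S − I)·e^(rT) = (180.19 − 1.1385)·e^(0.0932·14/12) = 179.0515 × 1.114865 = 199.6183
Value (long) = (F − K)·e^(−rT) = (199.6183 − 205.52) × 0.896970 = -5.2936
Short position value = −(long value) = $5.29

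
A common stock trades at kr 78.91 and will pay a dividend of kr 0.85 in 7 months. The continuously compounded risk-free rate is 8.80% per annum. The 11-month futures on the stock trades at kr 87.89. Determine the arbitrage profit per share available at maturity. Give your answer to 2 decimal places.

kr 3.23 per share

PV(dividends) I = 0.85·e^(−0.0880·7/12) = 0.8075
Fair futures F* = (S − I)·e^(rT) = (78.91 − 0.8075)·e^0.080667 = 78.1025 × 1.084010 = 84.6639
Market kr 87.89 > fair 84.6639: forward overpriced → cash-and-carry (borrow at r, buy the stock and collect the dividends, short the forward).
Profit at T = |F_mkt − F*| = |87.89 − 84.6639| = kr 3.23 per share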